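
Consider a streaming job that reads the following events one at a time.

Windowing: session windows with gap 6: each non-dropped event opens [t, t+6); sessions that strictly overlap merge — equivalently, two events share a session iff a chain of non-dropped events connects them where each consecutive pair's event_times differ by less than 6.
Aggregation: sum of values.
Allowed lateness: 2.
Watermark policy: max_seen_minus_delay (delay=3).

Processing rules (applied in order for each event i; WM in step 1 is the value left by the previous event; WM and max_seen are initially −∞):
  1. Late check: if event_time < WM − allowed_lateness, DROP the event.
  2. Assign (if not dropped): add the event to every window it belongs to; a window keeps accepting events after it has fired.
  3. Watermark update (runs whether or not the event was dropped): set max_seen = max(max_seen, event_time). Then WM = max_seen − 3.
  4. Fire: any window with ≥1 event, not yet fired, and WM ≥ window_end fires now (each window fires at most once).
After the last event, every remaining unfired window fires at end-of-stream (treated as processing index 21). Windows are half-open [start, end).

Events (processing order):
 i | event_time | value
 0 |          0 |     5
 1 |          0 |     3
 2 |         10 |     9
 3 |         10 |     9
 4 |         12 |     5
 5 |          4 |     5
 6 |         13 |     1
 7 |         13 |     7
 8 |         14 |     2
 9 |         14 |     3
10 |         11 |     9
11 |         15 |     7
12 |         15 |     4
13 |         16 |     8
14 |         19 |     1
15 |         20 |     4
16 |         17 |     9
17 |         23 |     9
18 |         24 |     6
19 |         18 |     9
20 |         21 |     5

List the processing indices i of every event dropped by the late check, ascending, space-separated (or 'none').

5 19

i=0 t=0 v=5: → [0,6); WM=-3
i=1 t=0 v=3: → [0,6); WM=-3
i=2 t=10 v=9: → [10,16); WM=7
i=3 t=10 v=9: → [10,16); WM=7
i=4 t=12 v=5: → [10,18); WM=9
i=5 t=4 v=5: DROP (t<9-2); WM=9
i=6 t=13 v=1: → [10,19); WM=10
i=7 t=13 v=7: → [10,19); WM=10
i=8 t=14 v=2: → [10,20); WM=11
i=9 t=14 v=3: → [10,20); WM=11
i=10 t=11 v=9: → [10,20); WM=11
i=11 t=15 v=7: → [10,21); WM=12
i=12 t=15 v=4: → [10,21); WM=12
i=13 t=16 v=8: → [10,22); WM=13
i=14 t=19 v=1: → [10,25); WM=16
i=15 t=20 v=4: → [10,26); WM=17
i=16 t=17 v=9: → [10,26); WM=17
i=17 t=23 v=9: → [10,29); WM=20
i=18 t=24 v=6: → [10,30); WM=21
i=19 t=18 v=9: DROP (t<21-2); WM=21
i=20 t=21 v=5: → [10,30); WM=21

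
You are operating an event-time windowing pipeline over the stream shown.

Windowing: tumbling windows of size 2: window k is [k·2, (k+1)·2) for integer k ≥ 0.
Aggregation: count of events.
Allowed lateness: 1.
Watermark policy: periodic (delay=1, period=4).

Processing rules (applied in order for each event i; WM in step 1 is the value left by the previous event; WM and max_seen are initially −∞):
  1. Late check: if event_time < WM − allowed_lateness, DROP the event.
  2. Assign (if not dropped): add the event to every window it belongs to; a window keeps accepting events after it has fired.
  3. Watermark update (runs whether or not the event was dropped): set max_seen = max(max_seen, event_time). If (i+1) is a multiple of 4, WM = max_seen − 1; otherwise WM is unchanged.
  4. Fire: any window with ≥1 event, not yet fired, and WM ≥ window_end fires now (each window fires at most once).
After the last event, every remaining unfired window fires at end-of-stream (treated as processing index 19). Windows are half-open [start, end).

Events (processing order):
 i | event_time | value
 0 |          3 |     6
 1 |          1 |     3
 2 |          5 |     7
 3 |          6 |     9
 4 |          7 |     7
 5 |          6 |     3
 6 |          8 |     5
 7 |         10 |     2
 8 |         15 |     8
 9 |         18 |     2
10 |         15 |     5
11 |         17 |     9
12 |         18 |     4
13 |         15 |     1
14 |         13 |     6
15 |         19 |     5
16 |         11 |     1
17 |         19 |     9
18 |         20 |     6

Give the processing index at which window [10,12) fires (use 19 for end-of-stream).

11

i=0 t=3 v=6: → [2,4); WM=−∞
i=1 t=1 v=3: → [0,2); WM=−∞
i=2 t=5 v=7: → [4,6); WM=−∞
i=3 t=6 v=9: → [6,8); WM=5; [0,2) fires=1 [2,4) fires=1
i=4 t=7 v=7: → [6,8); WM=5
i=5 t=6 v=3: → [6,8); WM=5
i=6 t=8 v=5: → [8,10); WM=5
i=7 t=10 v=2: → [10,12); WM=9; [4,6) fires=1 [6,8) fires=3
i=8 t=15 v=8: → [14,16); WM=9
i=9 t=18 v=2: → [18,20); WM=9
i=10 t=15 v=5: → [14,16); WM=9
i=11 t=17 v=9: → [16,18); WM=17; [8,10) fires=1 [10,12) fires=1 [14,16) fires=2
i=12 t=18 v=4: → [18,20); WM=17
i=13 t=15 v=1: DROP (t<17-1); WM=17
i=14 t=13 v=6: DROP (t<17-1); WM=17
i=15 t=19 v=5: → [18,20); WM=18; [16,18) fires=1
i=16 t=11 v=1: DROP (t<18-1); WM=18
i=17 t=19 v=9: → [18,20); WM=18
i=18 t=20 v=6: → [20,22); WM=18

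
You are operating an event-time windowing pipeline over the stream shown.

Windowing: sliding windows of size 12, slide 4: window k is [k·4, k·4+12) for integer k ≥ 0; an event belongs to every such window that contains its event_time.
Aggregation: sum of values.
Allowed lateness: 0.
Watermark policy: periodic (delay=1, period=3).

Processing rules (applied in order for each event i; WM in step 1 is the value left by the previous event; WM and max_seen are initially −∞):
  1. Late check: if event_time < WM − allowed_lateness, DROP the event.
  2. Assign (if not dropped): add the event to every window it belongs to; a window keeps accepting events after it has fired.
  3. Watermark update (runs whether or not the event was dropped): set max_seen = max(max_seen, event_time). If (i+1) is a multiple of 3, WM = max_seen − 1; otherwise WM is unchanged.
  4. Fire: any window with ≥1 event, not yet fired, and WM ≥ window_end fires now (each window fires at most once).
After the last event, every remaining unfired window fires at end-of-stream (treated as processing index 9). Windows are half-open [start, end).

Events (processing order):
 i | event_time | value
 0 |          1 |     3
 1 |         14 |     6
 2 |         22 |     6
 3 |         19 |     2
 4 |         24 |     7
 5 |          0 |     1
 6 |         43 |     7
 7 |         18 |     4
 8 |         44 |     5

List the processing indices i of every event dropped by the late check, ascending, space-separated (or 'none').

3 5 7

i=0 t=1 v=3: → [0,12); WM=−∞
i=1 t=14 v=6: → [12,24),[8,20),[4,16); WM=−∞
i=2 t=22 v=6: → [20,32),[16,28),[12,24); WM=21; [0,12) fires=3 [4,16) fires=6 [8,20) fires=6
i=3 t=19 v=2: DROP (t<21-0); WM=21
i=4 t=24 v=7: → [24,36),[20,32),[16,28); WM=21
i=5 t=0 v=1: DROP (t<21-0); WM=23
i=6 t=43 v=7: → [40,52),[36,48),[32,44); WM=23
i=7 t=18 v=4: DROP (t<23-0); WM=23
i=8 t=44 v=5: → [44,56),[40,52),[36,48); WM=43; [12,24) fires=12 [16,28) fires=13 [20,32) fires=13 [24,36) fires=7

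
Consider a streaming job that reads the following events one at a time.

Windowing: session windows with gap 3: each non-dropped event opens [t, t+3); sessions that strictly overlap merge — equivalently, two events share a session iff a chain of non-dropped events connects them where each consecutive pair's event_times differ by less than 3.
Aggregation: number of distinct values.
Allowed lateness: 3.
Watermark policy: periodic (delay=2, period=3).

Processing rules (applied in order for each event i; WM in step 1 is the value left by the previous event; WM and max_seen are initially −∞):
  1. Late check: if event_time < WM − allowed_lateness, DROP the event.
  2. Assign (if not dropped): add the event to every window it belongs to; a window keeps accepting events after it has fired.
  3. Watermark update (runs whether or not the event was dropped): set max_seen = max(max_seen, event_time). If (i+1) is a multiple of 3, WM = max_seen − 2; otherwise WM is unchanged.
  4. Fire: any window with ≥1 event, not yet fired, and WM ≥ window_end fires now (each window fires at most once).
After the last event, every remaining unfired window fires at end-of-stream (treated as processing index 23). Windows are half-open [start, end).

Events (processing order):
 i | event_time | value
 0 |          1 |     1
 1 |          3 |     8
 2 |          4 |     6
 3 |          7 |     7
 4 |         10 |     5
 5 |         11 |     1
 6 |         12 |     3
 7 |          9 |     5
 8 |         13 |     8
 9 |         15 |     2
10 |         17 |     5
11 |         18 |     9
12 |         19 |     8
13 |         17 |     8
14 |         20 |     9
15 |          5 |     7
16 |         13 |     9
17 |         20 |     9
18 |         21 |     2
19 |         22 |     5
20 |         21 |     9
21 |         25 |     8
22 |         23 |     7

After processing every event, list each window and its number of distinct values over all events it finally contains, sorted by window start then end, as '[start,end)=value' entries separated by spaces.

i=0 t=1 v=1: → [1,4); WM=−∞
i=1 t=3 v=8: → [1,6); WM=−∞
i=2 t=4 v=6: → [1,7); WM=2
i=3 t=7 v=7: → [7,10); WM=2
i=4 t=10 v=5: → [10,13); WM=2
i=5 t=11 v=1: → [10,14); WM=9
i=6 t=12 v=3: → [10,15); WM=9
i=7 t=9 v=5: → [7,15); WM=9
i=8 t=13 v=8: → [7,16); WM=11
i=9 t=15 v=2: → [7,18); WM=11
i=10 t=17 v=5: → [7,20); WM=11
i=11 t=18 v=9: → [7,21); WM=16
i=12 t=19 v=8: → [7,22); WM=16
i=13 t=17 v=8: → [7,22); WM=16
i=14 t=20 v=9: → [7,23); WM=18
i=15 t=5 v=7: DROP (t<18-3); WM=18
i=16 t=13 v=9: DROP (t<18-3); WM=18
i=17 t=20 v=9: → [7,23); WM=18
i=18 t=21 v=2: → [7,24); WM=18
i=19 t=22 v=5: → [7,25); WM=18
i=20 t=21 v=9: → [7,25); WM=20
i=21 t=25 v=8: → [25,28); WM=20
i=22 t=23 v=7: → [7,28); WM=20

[1,7)=3 [7,28)=7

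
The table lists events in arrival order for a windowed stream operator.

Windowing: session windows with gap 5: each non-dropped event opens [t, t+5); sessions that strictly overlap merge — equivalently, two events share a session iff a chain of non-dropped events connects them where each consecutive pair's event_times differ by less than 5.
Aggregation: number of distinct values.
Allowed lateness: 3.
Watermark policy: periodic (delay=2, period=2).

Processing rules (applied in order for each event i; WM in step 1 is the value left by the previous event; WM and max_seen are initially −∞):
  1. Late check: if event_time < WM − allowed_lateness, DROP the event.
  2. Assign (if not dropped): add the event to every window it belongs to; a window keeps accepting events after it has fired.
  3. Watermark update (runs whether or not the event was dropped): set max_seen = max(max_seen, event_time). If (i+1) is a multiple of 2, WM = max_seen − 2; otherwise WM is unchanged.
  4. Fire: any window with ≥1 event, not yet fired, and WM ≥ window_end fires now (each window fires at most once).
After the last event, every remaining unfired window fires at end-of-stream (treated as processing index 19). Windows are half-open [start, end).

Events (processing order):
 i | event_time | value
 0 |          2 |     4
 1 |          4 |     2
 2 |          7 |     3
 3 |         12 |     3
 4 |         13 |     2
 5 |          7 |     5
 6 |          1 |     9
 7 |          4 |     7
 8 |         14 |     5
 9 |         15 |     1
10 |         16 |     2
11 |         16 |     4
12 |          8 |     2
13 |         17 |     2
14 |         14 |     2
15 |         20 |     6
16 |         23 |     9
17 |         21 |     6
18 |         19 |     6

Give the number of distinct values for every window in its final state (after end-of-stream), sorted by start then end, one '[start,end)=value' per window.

[2,12)=4 [12,28)=7

i=0 t=2 v=4: → [2,7); WM=−∞
i=1 t=4 v=2: → [2,9); WM=2
i=2 t=7 v=3: → [2,12); WM=2
i=3 t=12 v=3: → [12,17); WM=10
i=4 t=13 v=2: → [12,18); WM=10
i=5 t=7 v=5: → [2,12); WM=11
i=6 t=1 v=9: DROP (t<11-3); WM=11
i=7 t=4 v=7: DROP (t<11-3); WM=11
i=8 t=14 v=5: → [12,19); WM=11
i=9 t=15 v=1: → [12,20); WM=13
i=10 t=16 v=2: → [12,21); WM=13
i=11 t=16 v=4: → [12,21); WM=14
i=12 t=8 v=2: DROP (t<14-3); WM=14
i=13 t=17 v=2: → [12,22); WM=15
i=14 t=14 v=2: → [12,22); WM=15
i=15 t=20 v=6: → [12,25); WM=18
i=16 t=23 v=9: → [12,28); WM=18
i=17 t=21 v=6: → [12,28); WM=21
i=18 t=19 v=6: → [12,28); WM=21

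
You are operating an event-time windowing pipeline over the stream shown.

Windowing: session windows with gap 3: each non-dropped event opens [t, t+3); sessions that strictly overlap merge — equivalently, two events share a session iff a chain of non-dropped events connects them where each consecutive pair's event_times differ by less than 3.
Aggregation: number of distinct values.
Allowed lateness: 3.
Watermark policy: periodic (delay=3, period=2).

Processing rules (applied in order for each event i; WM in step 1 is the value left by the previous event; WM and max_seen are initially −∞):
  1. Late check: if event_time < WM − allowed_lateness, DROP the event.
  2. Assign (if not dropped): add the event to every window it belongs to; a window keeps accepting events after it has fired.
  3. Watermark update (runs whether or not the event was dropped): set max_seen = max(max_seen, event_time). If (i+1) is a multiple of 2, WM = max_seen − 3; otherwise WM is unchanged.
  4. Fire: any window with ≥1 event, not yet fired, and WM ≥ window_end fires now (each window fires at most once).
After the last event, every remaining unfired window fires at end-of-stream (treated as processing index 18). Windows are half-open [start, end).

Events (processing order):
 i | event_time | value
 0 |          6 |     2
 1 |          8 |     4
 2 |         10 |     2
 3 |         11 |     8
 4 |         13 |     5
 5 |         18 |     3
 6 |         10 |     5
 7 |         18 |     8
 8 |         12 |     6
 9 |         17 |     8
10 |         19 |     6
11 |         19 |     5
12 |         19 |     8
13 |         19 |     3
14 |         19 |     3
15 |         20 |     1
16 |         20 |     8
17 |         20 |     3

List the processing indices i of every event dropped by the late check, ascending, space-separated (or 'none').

6

i=0 t=6 v=2: → [6,9); WM=−∞
i=1 t=8 v=4: → [6,11); WM=5
i=2 t=10 v=2: → [6,13); WM=5
i=3 t=11 v=8: → [6,14); WM=8
i=4 t=13 v=5: → [6,16); WM=8
i=5 t=18 v=3: → [18,21); WM=15
i=6 t=10 v=5: DROP (t<15-3); WM=15
i=7 t=18 v=8: → [18,21); WM=15
i=8 t=12 v=6: → [6,16); WM=15
i=9 t=17 v=8: → [17,21); WM=15
i=10 t=19 v=6: → [17,22); WM=15
i=11 t=19 v=5: → [17,22); WM=16
i=12 t=19 v=8: → [17,22); WM=16
i=13 t=19 v=3: → [17,22); WM=16
i=14 t=19 v=3: → [17,22); WM=16
i=15 t=20 v=1: → [17,23); WM=17
i=16 t=20 v=8: → [17,23); WM=17
i=17 t=20 v=3: → [17,23); WM=17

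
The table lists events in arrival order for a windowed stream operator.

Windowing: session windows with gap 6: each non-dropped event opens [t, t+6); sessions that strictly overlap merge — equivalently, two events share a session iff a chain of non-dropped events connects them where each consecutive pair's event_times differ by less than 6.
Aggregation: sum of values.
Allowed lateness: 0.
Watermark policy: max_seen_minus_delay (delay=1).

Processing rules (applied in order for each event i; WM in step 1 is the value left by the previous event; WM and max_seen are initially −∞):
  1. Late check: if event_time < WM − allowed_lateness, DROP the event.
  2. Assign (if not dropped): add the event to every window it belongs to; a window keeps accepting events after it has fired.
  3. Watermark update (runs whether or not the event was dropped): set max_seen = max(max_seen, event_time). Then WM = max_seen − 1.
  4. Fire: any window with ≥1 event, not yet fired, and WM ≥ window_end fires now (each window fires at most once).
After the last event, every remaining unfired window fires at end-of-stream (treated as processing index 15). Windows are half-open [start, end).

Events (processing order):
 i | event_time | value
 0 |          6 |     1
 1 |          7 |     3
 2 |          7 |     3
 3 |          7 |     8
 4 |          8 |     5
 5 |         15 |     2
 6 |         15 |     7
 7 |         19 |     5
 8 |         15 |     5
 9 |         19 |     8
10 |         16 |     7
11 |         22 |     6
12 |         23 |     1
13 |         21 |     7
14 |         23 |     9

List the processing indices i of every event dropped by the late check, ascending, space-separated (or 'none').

i=0 t=6 v=1: → [6,12); WM=5
i=1 t=7 v=3: → [6,13); WM=6
i=2 t=7 v=3: → [6,13); WM=6
i=3 t=7 v=8: → [6,13); WM=6
i=4 t=8 v=5: → [6,14); WM=7
i=5 t=15 v=2: → [15,21); WM=14
i=6 t=15 v=7: → [15,21); WM=14
i=7 t=19 v=5: → [15,25); WM=18
i=8 t=15 v=5: DROP (t<18-0); WM=18
i=9 t=19 v=8: → [15,25); WM=18
i=10 t=16 v=7: DROP (t<18-0); WM=18
i=11 t=22 v=6: → [15,28); WM=21
i=12 t=23 v=1: → [15,29); WM=22
i=13 t=21 v=7: DROP (t<22-0); WM=22
i=14 t=23 v=9: → [15,29); WM=22

8 10 13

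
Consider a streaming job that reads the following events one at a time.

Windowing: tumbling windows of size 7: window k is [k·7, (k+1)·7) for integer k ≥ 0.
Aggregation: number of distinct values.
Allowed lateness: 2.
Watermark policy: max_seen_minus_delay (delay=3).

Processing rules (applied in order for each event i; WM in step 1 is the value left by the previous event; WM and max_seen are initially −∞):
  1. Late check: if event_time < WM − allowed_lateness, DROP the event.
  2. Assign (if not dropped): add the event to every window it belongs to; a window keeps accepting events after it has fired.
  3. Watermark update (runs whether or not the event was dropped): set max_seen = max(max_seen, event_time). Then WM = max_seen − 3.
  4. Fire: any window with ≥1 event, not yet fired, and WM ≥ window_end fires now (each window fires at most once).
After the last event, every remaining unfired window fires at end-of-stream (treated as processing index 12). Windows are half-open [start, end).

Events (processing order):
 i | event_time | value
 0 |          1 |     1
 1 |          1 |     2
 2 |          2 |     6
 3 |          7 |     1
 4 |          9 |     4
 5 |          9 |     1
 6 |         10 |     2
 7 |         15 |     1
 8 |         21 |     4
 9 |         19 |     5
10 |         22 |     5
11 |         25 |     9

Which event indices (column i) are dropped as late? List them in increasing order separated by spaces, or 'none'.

none

i=0 t=1 v=1: → [0,7); WM=-2
i=1 t=1 v=2: → [0,7); WM=-2
i=2 t=2 v=6: → [0,7); WM=-1
i=3 t=7 v=1: → [7,14); WM=4
i=4 t=9 v=4: → [7,14); WM=6
i=5 t=9 v=1: → [7,14); WM=6
i=6 t=10 v=2: → [7,14); WM=7; [0,7) fires=3
i=7 t=15 v=1: → [14,21); WM=12
i=8 t=21 v=4: → [21,28); WM=18; [7,14) fires=3
i=9 t=19 v=5: → [14,21); WM=18
i=10 t=22 v=5: → [21,28); WM=19
i=11 t=25 v=9: → [21,28); WM=22; [14,21) fires=2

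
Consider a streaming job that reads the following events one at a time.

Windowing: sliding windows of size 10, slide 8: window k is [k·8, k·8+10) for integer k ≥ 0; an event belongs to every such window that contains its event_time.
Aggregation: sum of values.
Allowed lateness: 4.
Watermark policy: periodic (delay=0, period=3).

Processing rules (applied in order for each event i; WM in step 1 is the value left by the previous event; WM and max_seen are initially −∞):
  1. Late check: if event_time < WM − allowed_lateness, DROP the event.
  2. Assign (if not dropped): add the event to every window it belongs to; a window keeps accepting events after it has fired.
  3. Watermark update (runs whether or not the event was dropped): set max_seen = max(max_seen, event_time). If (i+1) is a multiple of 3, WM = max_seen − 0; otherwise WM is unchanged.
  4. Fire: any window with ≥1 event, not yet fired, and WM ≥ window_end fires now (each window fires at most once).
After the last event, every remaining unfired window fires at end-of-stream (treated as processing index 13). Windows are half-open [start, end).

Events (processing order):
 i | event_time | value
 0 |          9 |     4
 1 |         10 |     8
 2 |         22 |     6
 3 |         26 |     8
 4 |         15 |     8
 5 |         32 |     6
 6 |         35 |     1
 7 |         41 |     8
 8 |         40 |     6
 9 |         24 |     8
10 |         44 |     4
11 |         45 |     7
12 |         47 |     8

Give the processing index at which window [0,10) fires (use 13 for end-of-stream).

2

i=0 t=9 v=4: → [8,18),[0,10); WM=−∞
i=1 t=10 v=8: → [8,18); WM=−∞
i=2 t=22 v=6: → [16,26); WM=22; [0,10) fires=4 [8,18) fires=12
i=3 t=26 v=8: → [24,34); WM=22
i=4 t=15 v=8: DROP (t<22-4); WM=22
i=5 t=32 v=6: → [32,42),[24,34); WM=32; [16,26) fires=6
i=6 t=35 v=1: → [32,42); WM=32
i=7 t=41 v=8: → [40,50),[32,42); WM=32
i=8 t=40 v=6: → [40,50),[32,42); WM=41; [24,34) fires=14
i=9 t=24 v=8: DROP (t<41-4); WM=41
i=10 t=44 v=4: → [40,50); WM=41
i=11 t=45 v=7: → [40,50); WM=45; [32,42) fires=21
i=12 t=47 v=8: → [40,50); WM=45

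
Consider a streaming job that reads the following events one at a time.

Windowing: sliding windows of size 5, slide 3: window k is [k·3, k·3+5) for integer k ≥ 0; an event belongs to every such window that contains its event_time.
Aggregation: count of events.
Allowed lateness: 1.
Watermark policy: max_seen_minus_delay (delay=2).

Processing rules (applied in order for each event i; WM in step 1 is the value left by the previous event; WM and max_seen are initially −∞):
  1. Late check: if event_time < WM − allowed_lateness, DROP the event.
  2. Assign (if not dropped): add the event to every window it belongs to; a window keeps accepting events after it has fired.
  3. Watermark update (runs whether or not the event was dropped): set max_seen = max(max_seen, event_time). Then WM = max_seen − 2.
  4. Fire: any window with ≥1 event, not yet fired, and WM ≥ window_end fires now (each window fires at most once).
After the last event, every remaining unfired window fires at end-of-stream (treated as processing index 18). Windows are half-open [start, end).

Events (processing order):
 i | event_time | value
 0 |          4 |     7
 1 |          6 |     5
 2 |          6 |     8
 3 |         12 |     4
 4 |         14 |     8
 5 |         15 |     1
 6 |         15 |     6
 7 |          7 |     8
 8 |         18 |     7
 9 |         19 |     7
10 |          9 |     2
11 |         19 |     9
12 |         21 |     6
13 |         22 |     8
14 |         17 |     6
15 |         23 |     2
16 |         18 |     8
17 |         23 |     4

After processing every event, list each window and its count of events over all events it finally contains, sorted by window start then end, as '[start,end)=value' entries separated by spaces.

i=0 t=4 v=7: → [3,8),[0,5); WM=2
i=1 t=6 v=5: → [6,11),[3,8); WM=4
i=2 t=6 v=8: → [6,11),[3,8); WM=4
i=3 t=12 v=4: → [12,17),[9,14); WM=10; [0,5) fires=1 [3,8) fires=3
i=4 t=14 v=8: → [12,17); WM=12; [6,11) fires=2
i=5 t=15 v=1: → [15,20),[12,17); WM=13
i=6 t=15 v=6: → [15,20),[12,17); WM=13
i=7 t=7 v=8: DROP (t<13-1); WM=13
i=8 t=18 v=7: → [18,23),[15,20); WM=16; [9,14) fires=1
i=9 t=19 v=7: → [18,23),[15,20); WM=17; [12,17) fires=4
i=10 t=9 v=2: DROP (t<17-1); WM=17
i=11 t=19 v=9: → [18,23),[15,20); WM=17
i=12 t=21 v=6: → [21,26),[18,23); WM=19
i=13 t=22 v=8: → [21,26),[18,23); WM=20; [15,20) fires=5
i=14 t=17 v=6: DROP (t<20-1); WM=20
i=15 t=23 v=2: → [21,26); WM=21
i=16 t=18 v=8: DROP (t<21-1); WM=21
i=17 t=23 v=4: → [21,26); WM=21

[0,5)=1 [3,8)=3 [6,11)=2 [9,14)=1 [12,17)=4 [15,20)=5 [18,23)=5 [21,26)=4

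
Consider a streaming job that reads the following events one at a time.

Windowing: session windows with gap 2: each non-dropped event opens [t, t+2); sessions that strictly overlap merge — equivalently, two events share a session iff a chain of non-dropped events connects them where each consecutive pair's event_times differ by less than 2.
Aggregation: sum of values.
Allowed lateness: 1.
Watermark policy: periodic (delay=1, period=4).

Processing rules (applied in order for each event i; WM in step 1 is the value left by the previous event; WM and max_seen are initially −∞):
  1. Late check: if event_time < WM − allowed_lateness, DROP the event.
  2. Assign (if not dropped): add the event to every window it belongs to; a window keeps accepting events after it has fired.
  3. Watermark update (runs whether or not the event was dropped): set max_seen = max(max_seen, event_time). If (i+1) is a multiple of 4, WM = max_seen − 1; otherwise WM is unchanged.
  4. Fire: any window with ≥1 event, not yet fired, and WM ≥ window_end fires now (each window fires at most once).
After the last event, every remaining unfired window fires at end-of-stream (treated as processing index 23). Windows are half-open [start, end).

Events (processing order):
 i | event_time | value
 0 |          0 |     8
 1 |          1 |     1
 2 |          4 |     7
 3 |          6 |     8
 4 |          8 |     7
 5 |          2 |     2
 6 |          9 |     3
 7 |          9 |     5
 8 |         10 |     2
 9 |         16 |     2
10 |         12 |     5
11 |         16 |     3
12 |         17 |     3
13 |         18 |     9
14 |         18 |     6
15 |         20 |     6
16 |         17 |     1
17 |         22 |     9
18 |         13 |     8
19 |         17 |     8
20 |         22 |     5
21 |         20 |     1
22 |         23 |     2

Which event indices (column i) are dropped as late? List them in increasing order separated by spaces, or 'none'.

5 16 18 19

i=0 t=0 v=8: → [0,2); WM=−∞
i=1 t=1 v=1: → [0,3); WM=−∞
i=2 t=4 v=7: → [4,6); WM=−∞
i=3 t=6 v=8: → [6,8); WM=5
i=4 t=8 v=7: → [8,10); WM=5
i=5 t=2 v=2: DROP (t<5-1); WM=5
i=6 t=9 v=3: → [8,11); WM=5
i=7 t=9 v=5: → [8,11); WM=8
i=8 t=10 v=2: → [8,12); WM=8
i=9 t=16 v=2: → [16,18); WM=8
i=10 t=12 v=5: → [12,14); WM=8
i=11 t=16 v=3: → [16,18); WM=15
i=12 t=17 v=3: → [16,19); WM=15
i=13 t=18 v=9: → [16,20); WM=15
i=14 t=18 v=6: → [16,20); WM=15
i=15 t=20 v=6: → [20,22); WM=19
i=16 t=17 v=1: DROP (t<19-1); WM=19
i=17 t=22 v=9: → [22,24); WM=19
i=18 t=13 v=8: DROP (t<19-1); WM=19
i=19 t=17 v=8: DROP (t<19-1); WM=21
i=20 t=22 v=5: → [22,24); WM=21
i=21 t=20 v=1: → [20,22); WM=21
i=22 t=23 v=2: → [22,25); WM=21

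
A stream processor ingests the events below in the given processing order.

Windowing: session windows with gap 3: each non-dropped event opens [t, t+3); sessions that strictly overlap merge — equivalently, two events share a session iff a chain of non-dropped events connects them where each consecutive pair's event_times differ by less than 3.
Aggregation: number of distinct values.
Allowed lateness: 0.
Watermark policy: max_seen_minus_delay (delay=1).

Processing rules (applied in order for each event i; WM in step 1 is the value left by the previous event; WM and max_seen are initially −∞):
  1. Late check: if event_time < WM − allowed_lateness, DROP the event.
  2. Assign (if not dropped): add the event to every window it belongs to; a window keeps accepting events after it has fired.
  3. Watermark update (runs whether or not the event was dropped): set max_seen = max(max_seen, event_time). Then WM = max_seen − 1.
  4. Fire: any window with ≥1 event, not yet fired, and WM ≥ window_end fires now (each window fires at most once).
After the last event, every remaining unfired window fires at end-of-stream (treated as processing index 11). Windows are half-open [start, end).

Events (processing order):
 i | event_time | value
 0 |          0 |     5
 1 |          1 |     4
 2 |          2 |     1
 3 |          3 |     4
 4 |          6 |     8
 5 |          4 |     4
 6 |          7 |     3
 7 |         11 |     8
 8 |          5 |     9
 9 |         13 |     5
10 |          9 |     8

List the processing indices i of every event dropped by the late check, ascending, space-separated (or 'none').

5 8 10

i=0 t=0 v=5: → [0,3); WM=-1
i=1 t=1 v=4: → [0,4); WM=0
i=2 t=2 v=1: → [0,5); WM=1
i=3 t=3 v=4: → [0,6); WM=2
i=4 t=6 v=8: → [6,9); WM=5
i=5 t=4 v=4: DROP (t<5-0); WM=5
i=6 t=7 v=3: → [6,10); WM=6
i=7 t=11 v=8: → [11,14); WM=10
i=8 t=5 v=9: DROP (t<10-0); WM=10
i=9 t=13 v=5: → [11,16); WM=12
i=10 t=9 v=8: DROP (t<12-0); WM=12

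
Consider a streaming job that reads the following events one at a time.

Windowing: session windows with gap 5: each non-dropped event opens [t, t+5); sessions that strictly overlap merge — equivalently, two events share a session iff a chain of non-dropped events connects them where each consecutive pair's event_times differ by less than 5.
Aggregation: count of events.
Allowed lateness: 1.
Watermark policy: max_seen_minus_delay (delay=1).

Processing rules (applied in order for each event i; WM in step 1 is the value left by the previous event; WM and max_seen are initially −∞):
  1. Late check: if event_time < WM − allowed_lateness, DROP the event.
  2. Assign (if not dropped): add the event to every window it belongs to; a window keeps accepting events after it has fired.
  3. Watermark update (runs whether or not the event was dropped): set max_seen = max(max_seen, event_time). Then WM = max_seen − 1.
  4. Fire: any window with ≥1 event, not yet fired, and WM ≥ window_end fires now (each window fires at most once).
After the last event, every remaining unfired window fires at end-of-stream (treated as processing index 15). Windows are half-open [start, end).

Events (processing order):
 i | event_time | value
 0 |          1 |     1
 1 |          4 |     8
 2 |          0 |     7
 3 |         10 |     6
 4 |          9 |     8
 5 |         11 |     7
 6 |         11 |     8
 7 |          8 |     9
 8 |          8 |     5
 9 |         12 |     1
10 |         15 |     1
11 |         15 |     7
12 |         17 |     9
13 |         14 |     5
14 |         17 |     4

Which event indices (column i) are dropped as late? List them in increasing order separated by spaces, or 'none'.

2 7 8 13

i=0 t=1 v=1: → [1,6); WM=0
i=1 t=4 v=8: → [1,9); WM=3
i=2 t=0 v=7: DROP (t<3-1); WM=3
i=3 t=10 v=6: → [10,15); WM=9
i=4 t=9 v=8: → [9,15); WM=9
i=5 t=11 v=7: → [9,16); WM=10
i=6 t=11 v=8: → [9,16); WM=10
i=7 t=8 v=9: DROP (t<10-1); WM=10
i=8 t=8 v=5: DROP (t<10-1); WM=10
i=9 t=12 v=1: → [9,17); WM=11
i=10 t=15 v=1: → [9,20); WM=14
i=11 t=15 v=7: → [9,20); WM=14
i=12 t=17 v=9: → [9,22); WM=16
i=13 t=14 v=5: DROP (t<16-1); WM=16
i=14 t=17 v=4: → [9,22); WM=16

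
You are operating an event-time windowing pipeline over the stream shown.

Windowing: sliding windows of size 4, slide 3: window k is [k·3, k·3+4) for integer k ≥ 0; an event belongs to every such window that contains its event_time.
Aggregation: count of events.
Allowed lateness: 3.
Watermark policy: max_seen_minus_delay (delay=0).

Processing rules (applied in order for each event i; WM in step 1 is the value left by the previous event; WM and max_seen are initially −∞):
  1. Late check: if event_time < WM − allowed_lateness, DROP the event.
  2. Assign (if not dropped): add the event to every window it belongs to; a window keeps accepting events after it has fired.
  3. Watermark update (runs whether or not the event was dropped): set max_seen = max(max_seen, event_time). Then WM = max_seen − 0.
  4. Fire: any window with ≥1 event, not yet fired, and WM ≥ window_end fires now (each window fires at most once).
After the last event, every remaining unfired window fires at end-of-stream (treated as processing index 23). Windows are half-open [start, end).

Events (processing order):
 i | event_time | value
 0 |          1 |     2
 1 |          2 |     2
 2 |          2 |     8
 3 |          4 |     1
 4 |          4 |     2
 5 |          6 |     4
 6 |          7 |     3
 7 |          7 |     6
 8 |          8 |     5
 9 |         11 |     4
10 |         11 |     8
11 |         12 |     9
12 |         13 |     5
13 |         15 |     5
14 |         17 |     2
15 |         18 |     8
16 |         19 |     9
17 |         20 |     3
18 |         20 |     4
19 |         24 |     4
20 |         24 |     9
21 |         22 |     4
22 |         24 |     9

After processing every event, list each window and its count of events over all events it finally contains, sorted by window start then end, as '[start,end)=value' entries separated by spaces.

[0,4)=3 [3,7)=3 [6,10)=4 [9,13)=3 [12,16)=3 [15,19)=3 [18,22)=4 [21,25)=4 [24,28)=3

i=0 t=1 v=2: → [0,4); WM=1
i=1 t=2 v=2: → [0,4); WM=2
i=2 t=2 v=8: → [0,4); WM=2
i=3 t=4 v=1: → [3,7); WM=4; [0,4) fires=3
i=4 t=4 v=2: → [3,7); WM=4
i=5 t=6 v=4: → [6,10),[3,7); WM=6
i=6 t=7 v=3: → [6,10); WM=7; [3,7) fires=3
i=7 t=7 v=6: → [6,10); WM=7
i=8 t=8 v=5: → [6,10); WM=8
i=9 t=11 v=4: → [9,13); WM=11; [6,10) fires=4
i=10 t=11 v=8: → [9,13); WM=11
i=11 t=12 v=9: → [12,16),[9,13); WM=12
i=12 t=13 v=5: → [12,16); WM=13; [9,13) fires=3
i=13 t=15 v=5: → [15,19),[12,16); WM=15
i=14 t=17 v=2: → [15,19); WM=17; [12,16) fires=3
i=15 t=18 v=8: → [18,22),[15,19); WM=18
i=16 t=19 v=9: → [18,22); WM=19; [15,19) fires=3
i=17 t=20 v=3: → [18,22); WM=20
i=18 t=20 v=4: → [18,22); WM=20
i=19 t=24 v=4: → [24,28),[21,25); WM=24; [18,22) fires=4
i=20 t=24 v=9: → [24,28),[21,25); WM=24
i=21 t=22 v=4: → [21,25); WM=24
i=22 t=24 v=9: → [24,28),[21,25); WM=24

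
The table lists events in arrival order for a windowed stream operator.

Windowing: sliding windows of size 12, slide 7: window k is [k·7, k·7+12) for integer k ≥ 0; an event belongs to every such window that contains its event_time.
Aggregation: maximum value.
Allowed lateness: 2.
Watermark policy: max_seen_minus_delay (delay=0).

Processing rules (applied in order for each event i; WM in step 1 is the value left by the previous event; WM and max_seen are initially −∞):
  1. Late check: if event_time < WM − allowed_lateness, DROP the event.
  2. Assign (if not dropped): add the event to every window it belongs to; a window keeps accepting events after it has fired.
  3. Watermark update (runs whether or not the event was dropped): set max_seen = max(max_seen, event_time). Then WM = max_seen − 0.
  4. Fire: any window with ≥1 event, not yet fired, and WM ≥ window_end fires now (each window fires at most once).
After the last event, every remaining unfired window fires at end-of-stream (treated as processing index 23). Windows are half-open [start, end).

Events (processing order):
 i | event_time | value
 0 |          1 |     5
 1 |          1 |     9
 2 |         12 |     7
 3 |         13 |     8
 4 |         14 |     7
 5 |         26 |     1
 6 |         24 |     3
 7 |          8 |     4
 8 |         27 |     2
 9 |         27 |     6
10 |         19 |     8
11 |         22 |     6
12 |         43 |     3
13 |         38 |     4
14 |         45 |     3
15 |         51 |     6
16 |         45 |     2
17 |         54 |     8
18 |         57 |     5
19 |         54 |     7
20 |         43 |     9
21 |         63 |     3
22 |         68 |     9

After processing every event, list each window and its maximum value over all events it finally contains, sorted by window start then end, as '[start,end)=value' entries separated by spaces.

[0,12)=9 [7,19)=8 [14,26)=7 [21,33)=6 [35,47)=3 [42,54)=6 [49,61)=8 [56,68)=5 [63,75)=9

i=0 t=1 v=5: → [0,12); WM=1
i=1 t=1 v=9: → [0,12); WM=1
i=2 t=12 v=7: → [7,19); WM=12; [0,12) fires=9
i=3 t=13 v=8: → [7,19); WM=13
i=4 t=14 v=7: → [14,26),[7,19); WM=14
i=5 t=26 v=1: → [21,33); WM=26; [7,19) fires=8 [14,26) fires=7
i=6 t=24 v=3: → [21,33),[14,26); WM=26
i=7 t=8 v=4: DROP (t<26-2); WM=26
i=8 t=27 v=2: → [21,33); WM=27
i=9 t=27 v=6: → [21,33); WM=27
i=10 t=19 v=8: DROP (t<27-2); WM=27
i=11 t=22 v=6: DROP (t<27-2); WM=27
i=12 t=43 v=3: → [42,54),[35,47); WM=43; [21,33) fires=6
i=13 t=38 v=4: DROP (t<43-2); WM=43
i=14 t=45 v=3: → [42,54),[35,47); WM=45
i=15 t=51 v=6: → [49,61),[42,54); WM=51; [35,47) fires=3
i=16 t=45 v=2: DROP (t<51-2); WM=51
i=17 t=54 v=8: → [49,61); WM=54; [42,54) fires=6
i=18 t=57 v=5: → [56,68),[49,61); WM=57
i=19 t=54 v=7: DROP (t<57-2); WM=57
i=20 t=43 v=9: DROP (t<57-2); WM=57
i=21 t=63 v=3: → [63,75),[56,68); WM=63; [49,61) fires=8
i=22 t=68 v=9: → [63,75); WM=68; [56,68) fires=5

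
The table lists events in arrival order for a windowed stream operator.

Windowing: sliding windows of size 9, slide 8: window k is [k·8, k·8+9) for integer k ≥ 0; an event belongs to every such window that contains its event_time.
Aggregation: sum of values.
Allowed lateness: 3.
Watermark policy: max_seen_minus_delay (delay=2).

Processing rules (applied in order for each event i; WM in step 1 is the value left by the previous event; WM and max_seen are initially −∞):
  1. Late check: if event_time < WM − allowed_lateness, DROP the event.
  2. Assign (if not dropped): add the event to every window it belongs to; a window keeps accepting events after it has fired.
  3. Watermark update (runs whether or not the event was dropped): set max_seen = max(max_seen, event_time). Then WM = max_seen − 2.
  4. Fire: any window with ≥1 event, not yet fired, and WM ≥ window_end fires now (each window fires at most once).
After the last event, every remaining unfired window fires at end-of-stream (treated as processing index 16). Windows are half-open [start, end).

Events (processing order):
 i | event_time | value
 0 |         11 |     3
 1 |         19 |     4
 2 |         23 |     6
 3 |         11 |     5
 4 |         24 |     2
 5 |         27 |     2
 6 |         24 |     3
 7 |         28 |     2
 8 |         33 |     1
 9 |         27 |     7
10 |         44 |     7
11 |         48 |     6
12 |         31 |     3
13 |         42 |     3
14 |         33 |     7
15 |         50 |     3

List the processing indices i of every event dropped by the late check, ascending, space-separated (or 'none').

3 9 12 13 14

i=0 t=11 v=3: → [8,17); WM=9
i=1 t=19 v=4: → [16,25); WM=17; [8,17) fires=3
i=2 t=23 v=6: → [16,25); WM=21
i=3 t=11 v=5: DROP (t<21-3); WM=21
i=4 t=24 v=2: → [24,33),[16,25); WM=22
i=5 t=27 v=2: → [24,33); WM=25; [16,25) fires=12
i=6 t=24 v=3: → [24,33),[16,25); WM=25
i=7 t=28 v=2: → [24,33); WM=26
i=8 t=33 v=1: → [32,41); WM=31
i=9 t=27 v=7: DROP (t<31-3); WM=31
i=10 t=44 v=7: → [40,49); WM=42; [24,33) fires=9 [32,41) fires=1
i=11 t=48 v=6: → [48,57),[40,49); WM=46
i=12 t=31 v=3: DROP (t<46-3); WM=46
i=13 t=42 v=3: DROP (t<46-3); WM=46
i=14 t=33 v=7: DROP (t<46-3); WM=46
i=15 t=50 v=3: → [48,57); WM=48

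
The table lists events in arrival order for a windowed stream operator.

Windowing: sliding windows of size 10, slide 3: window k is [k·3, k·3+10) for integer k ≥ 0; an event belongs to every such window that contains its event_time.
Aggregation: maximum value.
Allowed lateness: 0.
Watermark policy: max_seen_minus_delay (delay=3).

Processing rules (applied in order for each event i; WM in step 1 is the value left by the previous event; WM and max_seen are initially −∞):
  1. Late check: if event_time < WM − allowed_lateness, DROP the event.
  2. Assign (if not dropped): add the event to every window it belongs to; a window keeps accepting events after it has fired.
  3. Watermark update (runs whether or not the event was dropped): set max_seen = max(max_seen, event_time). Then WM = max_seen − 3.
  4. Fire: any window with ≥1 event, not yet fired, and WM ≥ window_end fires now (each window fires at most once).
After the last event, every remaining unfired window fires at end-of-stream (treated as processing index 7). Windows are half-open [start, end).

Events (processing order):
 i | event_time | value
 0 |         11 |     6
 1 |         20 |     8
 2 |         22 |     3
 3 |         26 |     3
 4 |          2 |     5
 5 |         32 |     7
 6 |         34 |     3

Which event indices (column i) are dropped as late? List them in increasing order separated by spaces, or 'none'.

4

i=0 t=11 v=6: → [9,19),[6,16),[3,13); WM=8
i=1 t=20 v=8: → [18,28),[15,25),[12,22); WM=17; [3,13) fires=6 [6,16) fires=6
i=2 t=22 v=3: → [21,31),[18,28),[15,25); WM=19; [9,19) fires=6
i=3 t=26 v=3: → [24,34),[21,31),[18,28); WM=23; [12,22) fires=8
i=4 t=2 v=5: DROP (t<23-0); WM=23
i=5 t=32 v=7: → [30,40),[27,37),[24,34); WM=29; [15,25) fires=8 [18,28) fires=8
i=6 t=34 v=3: → [33,43),[30,40),[27,37); WM=31; [21,31) fires=3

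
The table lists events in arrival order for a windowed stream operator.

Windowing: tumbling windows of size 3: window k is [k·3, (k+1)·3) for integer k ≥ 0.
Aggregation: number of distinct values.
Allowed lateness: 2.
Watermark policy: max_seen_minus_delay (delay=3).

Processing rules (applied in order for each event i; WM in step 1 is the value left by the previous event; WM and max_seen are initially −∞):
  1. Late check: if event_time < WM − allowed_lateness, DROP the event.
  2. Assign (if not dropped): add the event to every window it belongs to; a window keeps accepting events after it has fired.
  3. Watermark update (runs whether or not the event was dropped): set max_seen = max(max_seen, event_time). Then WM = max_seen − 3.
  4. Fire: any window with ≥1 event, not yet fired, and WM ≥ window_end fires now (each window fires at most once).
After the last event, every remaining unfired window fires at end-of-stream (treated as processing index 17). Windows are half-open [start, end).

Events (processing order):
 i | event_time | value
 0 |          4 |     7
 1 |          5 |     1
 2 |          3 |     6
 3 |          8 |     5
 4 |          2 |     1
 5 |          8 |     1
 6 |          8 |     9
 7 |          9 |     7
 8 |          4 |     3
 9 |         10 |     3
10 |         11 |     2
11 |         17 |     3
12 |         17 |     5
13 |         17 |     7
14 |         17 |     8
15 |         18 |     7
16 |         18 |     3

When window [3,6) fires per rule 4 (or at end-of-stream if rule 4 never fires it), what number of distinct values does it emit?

i=0 t=4 v=7: → [3,6); WM=1
i=1 t=5 v=1: → [3,6); WM=2
i=2 t=3 v=6: → [3,6); WM=2
i=3 t=8 v=5: → [6,9); WM=5
i=4 t=2 v=1: DROP (t<5-2); WM=5
i=5 t=8 v=1: → [6,9); WM=5
i=6 t=8 v=9: → [6,9); WM=5
i=7 t=9 v=7: → [9,12); WM=6; [3,6) fires=3
i=8 t=4 v=3: → [3,6); WM=6
i=9 t=10 v=3: → [9,12); WM=7
i=10 t=11 v=2: → [9,12); WM=8
i=11 t=17 v=3: → [15,18); WM=14; [6,9) fires=3 [9,12) fires=3
i=12 t=17 v=5: → [15,18); WM=14
i=13 t=17 v=7: → [15,18); WM=14
i=14 t=17 v=8: → [15,18); WM=14
i=15 t=18 v=7: → [18,21); WM=15
i=16 t=18 v=3: → [18,21); WM=15

3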